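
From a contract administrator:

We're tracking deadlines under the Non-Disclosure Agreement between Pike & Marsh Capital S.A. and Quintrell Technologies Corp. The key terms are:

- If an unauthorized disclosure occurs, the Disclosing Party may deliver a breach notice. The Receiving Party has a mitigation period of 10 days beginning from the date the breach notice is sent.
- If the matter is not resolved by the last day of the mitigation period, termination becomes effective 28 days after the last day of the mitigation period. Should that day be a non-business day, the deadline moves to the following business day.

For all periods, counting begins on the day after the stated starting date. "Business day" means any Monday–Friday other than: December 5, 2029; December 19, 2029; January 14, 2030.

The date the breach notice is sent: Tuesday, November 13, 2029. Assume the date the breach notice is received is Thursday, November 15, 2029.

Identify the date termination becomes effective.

The last day of the mitigation period: November 13, 2029 + 10 days = November 23, 2029.
The date termination becomes effective: 28 calendar days after November 23, 2029 is December 21, 2029. December 21, 2029 is a Friday and is not a listed holiday, so no roll-forward applies.

December 21, 2029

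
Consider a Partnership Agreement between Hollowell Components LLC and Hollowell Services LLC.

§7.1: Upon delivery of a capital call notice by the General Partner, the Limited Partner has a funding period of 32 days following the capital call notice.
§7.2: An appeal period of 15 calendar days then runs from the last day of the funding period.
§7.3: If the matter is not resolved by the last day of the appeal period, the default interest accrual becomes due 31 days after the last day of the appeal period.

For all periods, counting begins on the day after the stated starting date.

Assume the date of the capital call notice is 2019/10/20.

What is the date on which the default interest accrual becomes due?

2020/01/06

The last day of the funding period: 2019/10/20 + 32 days = 2019/11/21.
The last day of the appeal period: 2019/11/21 + 15 days = 2019/12/06.
Adding 31 calendar days to 2019/12/06 gives 2020/01/06, which is the date on which the default interest accrual becomes due.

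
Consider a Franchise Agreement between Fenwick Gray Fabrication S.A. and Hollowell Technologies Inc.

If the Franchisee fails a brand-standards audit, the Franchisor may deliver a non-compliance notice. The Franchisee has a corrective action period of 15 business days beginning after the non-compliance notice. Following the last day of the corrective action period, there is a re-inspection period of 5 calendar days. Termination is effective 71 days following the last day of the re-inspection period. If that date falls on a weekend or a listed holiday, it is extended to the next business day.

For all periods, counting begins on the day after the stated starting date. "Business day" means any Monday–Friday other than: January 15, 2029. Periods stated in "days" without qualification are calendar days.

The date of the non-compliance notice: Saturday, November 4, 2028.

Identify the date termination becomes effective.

The last day of the corrective action period: 15 business days after Saturday, November 4, 2028, skipping weekends — Nov 6, Nov 7, Nov 8, Nov 9, …, Nov 22, Nov 23, Nov 24 — lands on Friday, November 24, 2028.
The last day of the re-inspection period: November 24, 2028 + 5 days = November 29, 2028.
Adding 71 calendar days to November 29, 2028 gives February 8, 2029, which is the date termination becomes effective. February 8, 2029 is a Thursday and is not a listed holiday, so no roll-forward applies.

February 8, 2029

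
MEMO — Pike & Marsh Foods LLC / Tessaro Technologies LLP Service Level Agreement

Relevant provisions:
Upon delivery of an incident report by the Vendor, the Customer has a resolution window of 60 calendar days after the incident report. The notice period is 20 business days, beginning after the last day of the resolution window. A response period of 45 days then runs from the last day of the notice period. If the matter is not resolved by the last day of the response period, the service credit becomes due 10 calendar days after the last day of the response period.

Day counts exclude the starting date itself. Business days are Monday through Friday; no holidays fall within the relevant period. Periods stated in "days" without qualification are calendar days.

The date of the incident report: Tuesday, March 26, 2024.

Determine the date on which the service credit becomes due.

The last day of the resolution window: 60 calendar days after March 26, 2024 is May 25, 2024.
The last day of the notice period: 20 business days after Saturday, May 25, 2024, skipping weekends — May 27, May 28, May 29, May 30, …, Jun 19, Jun 20, Jun 21 — lands on Friday, June 21, 2024.
The last day of the response period: June 21, 2024 + 45 days = August 5, 2024.
Adding 10 calendar days to August 5, 2024 gives August 15, 2024, which is the date on which the service credit becomes due.

August 15, 2024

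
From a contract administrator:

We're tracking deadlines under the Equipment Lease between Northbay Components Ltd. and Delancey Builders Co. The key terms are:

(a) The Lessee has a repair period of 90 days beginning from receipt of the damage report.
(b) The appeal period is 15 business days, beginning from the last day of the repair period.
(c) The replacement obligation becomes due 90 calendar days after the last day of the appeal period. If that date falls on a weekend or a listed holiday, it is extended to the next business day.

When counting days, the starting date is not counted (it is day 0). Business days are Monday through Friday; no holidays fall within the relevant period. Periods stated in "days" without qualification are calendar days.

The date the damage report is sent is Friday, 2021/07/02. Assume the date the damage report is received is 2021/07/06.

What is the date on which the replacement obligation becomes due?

2022/01/24

The last day of the repair period: 2021/07/06 + 90 days = 2021/10/04.
From Monday, 2021/10/04, 15 business days (Oct 5, Oct 6, Oct 7, Oct 8, …, Oct 21, Oct 22, Oct 25, skipping weekends) brings us to Monday, 2021/10/25, which is the last day of the appeal period.
Adding 90 calendar days to 2021/10/25 gives 2022/01/23, which is the date on which the replacement obligation becomes due. That falls on a Sunday, so it rolls to the next business day, Monday, 2022/01/24.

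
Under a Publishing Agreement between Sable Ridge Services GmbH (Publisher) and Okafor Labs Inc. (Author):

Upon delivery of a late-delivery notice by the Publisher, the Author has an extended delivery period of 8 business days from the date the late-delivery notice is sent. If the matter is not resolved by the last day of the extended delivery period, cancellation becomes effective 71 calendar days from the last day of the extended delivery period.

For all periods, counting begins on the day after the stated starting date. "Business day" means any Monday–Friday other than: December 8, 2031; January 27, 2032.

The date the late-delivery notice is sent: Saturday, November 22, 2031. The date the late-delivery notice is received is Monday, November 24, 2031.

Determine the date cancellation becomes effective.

February 12, 2032

From Saturday, November 22, 2031, 8 business days (Nov 24, Nov 25, Nov 26, Nov 27, Nov 28, Dec 1, Dec 2, Dec 3, skipping weekends) brings us to Wednesday, December 3, 2031, which is the last day of the extended delivery period.
The date cancellation becomes effective: December 3, 2031 + 71 days = February 12, 2032.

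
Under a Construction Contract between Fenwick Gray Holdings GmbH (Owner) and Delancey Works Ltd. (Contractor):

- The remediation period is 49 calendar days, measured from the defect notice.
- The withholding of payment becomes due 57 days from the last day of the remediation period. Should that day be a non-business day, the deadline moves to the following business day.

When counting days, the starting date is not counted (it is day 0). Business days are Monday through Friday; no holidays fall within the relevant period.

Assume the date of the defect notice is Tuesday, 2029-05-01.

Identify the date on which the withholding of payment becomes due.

2029-08-15

Adding 49 calendar days to 2029-05-01 gives 2029-06-19, which is the last day of the remediation period.
The date on which the withholding of payment becomes due: 2029-06-19 + 57 days = 2029-08-15. 2029-08-15 is a Wednesday, so no roll-forward applies.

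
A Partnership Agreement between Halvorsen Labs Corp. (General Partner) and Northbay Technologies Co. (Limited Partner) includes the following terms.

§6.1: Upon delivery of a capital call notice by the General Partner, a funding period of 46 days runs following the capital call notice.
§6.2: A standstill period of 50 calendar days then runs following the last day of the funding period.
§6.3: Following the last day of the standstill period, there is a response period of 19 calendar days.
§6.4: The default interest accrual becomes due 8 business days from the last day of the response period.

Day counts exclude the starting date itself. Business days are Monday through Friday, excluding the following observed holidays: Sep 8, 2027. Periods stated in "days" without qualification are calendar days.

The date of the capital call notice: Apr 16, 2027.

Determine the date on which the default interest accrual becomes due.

Aug 19, 2027

The last day of the funding period: Apr 16, 2027 + 46 days = Jun 1, 2027.
The last day of the standstill period: Jun 1, 2027 + 50 days = Jul 21, 2027.
The last day of the response period: Jul 21, 2027 + 19 days = Aug 9, 2027.
The date on which the default interest accrual becomes due: counting 8 business days from Monday, Aug 9, 2027 (Aug 10, Aug 11, Aug 12, Aug 13, Aug 16, Aug 17, Aug 18, Aug 19, skipping weekends) reaches Thursday, Aug 19, 2027.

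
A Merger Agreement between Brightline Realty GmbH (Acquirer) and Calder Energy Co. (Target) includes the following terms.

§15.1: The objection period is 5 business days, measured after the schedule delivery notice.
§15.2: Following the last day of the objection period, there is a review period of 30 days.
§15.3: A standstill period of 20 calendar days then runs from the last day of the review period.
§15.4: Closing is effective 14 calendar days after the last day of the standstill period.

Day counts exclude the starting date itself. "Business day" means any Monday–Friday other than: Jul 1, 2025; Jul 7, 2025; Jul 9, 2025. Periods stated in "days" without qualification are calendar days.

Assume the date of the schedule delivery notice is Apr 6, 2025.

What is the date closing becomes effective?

Jun 14, 2025

The last day of the objection period: counting 5 business days from Sunday, Apr 6, 2025 (Apr 7, Apr 8, Apr 9, Apr 10, Apr 11, skipping weekends) reaches Friday, Apr 11, 2025.
The last day of the review period: 30 calendar days after Apr 11, 2025 is May 11, 2025.
The last day of the standstill period: May 11, 2025 + 20 days = May 31, 2025.
The date closing becomes effective: May 31, 2025 + 14 days = Jun 14, 2025.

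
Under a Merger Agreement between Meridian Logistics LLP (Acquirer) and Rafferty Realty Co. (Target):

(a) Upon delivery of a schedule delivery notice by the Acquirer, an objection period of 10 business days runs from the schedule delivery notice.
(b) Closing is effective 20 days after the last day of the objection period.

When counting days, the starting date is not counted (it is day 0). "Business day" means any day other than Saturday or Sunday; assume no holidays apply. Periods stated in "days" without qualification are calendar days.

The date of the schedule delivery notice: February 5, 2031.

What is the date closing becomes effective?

The last day of the objection period: 10 business days after Wednesday, February 5, 2031, skipping weekends — Feb 6, Feb 7, Feb 10, Feb 11, Feb 12, Feb 13, Feb 14, Feb 17, Feb 18, Feb 19 — lands on Wednesday, February 19, 2031.
Adding 20 calendar days to February 19, 2031 gives March 11, 2031, which is the date closing becomes effective.

March 11, 2031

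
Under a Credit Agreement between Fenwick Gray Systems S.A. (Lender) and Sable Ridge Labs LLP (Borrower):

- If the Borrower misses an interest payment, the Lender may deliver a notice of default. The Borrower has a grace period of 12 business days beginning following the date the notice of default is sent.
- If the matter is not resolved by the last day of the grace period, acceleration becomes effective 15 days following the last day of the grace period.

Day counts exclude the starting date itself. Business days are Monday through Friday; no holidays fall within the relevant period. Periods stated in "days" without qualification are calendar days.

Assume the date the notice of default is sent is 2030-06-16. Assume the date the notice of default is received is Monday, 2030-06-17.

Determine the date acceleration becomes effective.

2030-07-17

The last day of the grace period: 12 business days after Sunday, 2030-06-16, skipping weekends — Jun 17, Jun 18, Jun 19, Jun 20, …, Jun 28, Jul 1, Jul 2 — lands on Tuesday, 2030-07-02.
Adding 15 calendar days to 2030-07-02 gives 2030-07-17, which is the date acceleration becomes effective.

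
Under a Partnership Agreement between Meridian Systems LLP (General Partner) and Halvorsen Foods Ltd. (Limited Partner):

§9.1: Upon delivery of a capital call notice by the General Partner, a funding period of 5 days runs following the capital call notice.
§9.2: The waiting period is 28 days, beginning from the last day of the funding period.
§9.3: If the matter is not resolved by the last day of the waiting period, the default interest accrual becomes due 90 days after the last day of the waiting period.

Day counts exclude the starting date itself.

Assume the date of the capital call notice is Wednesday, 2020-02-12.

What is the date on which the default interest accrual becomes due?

The last day of the funding period: 5 calendar days after 2020-02-12 is 2020-02-17.
Adding 28 calendar days to 2020-02-17 gives 2020-03-16, which is the last day of the waiting period.
The date on which the default interest accrual becomes due: 90 calendar days after 2020-03-16 is 2020-06-14.

2020-06-14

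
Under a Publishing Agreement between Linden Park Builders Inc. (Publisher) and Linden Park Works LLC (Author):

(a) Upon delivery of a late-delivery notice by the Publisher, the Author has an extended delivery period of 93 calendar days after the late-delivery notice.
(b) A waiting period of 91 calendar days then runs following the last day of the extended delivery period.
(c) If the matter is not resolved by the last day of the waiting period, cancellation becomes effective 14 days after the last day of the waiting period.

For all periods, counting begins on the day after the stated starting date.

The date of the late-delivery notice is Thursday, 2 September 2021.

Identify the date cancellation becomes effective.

19 March 2022

The last day of the extended delivery period: 2 September 2021 + 93 days = 4 December 2021.
The last day of the waiting period: 91 calendar days after 4 December 2021 is 5 March 2022.
The date cancellation becomes effective: 14 calendar days after 5 March 2022 is 19 March 2022.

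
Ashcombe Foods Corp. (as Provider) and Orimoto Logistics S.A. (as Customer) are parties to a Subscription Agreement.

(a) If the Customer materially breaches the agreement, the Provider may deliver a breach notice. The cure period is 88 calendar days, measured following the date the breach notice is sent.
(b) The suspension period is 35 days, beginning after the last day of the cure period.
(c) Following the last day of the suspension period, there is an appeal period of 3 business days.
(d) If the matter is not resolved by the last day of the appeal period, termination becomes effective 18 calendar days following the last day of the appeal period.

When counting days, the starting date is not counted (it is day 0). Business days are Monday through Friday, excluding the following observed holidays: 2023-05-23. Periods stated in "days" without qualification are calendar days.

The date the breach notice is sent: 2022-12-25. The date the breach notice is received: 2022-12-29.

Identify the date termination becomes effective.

Adding 88 calendar days to 2022-12-25 gives 2023-03-23, which is the last day of the cure period.
The last day of the suspension period: 35 calendar days after 2023-03-23 is 2023-04-27.
The last day of the appeal period: counting 3 business days from Thursday, 2023-04-27 (Apr 28, May 1, May 2, skipping weekends) reaches Tuesday, 2023-05-02.
The date termination becomes effective: 2023-05-02 + 18 days = 2023-05-20.

2023-05-20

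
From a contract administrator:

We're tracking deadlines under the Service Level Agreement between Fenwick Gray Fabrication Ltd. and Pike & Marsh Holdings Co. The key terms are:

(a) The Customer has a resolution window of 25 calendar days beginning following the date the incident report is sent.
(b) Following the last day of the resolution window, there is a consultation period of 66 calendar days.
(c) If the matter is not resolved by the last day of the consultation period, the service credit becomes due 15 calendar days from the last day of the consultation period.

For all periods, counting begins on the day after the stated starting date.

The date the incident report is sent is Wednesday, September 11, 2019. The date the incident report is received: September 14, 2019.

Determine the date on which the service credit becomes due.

December 26, 2019

The last day of the resolution window: September 11, 2019 + 25 days = October 6, 2019.
The last day of the consultation period: October 6, 2019 + 66 days = December 11, 2019.
The date on which the service credit becomes due: December 11, 2019 + 15 days = December 26, 2019.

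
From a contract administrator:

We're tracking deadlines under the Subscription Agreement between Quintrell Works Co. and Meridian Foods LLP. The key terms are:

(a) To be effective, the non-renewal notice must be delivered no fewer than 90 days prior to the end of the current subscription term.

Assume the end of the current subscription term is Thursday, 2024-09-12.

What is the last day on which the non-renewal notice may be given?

2024-06-14

Counting back 90 calendar days from 2024-09-12 gives 2024-06-14.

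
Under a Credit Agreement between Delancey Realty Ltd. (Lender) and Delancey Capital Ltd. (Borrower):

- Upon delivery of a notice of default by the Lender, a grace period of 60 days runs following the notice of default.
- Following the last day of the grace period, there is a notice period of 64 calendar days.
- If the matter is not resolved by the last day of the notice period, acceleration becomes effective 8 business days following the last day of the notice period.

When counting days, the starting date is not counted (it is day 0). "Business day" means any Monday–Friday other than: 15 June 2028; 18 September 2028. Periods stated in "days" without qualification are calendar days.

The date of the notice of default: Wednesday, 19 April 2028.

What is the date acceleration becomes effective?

The last day of the grace period: 60 calendar days after 19 April 2028 is 18 June 2028.
The last day of the notice period: 18 June 2028 + 64 days = 21 August 2028.
The date acceleration becomes effective: counting 8 business days from Monday, 21 August 2028 (Aug 22, Aug 23, Aug 24, Aug 25, Aug 28, Aug 29, Aug 30, Aug 31, skipping weekends) reaches Thursday, 31 August 2028.

31 August 2028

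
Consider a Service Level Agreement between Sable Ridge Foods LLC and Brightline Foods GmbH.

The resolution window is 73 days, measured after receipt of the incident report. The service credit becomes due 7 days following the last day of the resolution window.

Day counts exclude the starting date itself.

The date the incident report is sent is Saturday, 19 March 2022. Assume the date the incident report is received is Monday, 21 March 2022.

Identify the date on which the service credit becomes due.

The last day of the resolution window: 21 March 2022 + 73 days = 2 June 2022.
The date on which the service credit becomes due: 7 calendar days after 2 June 2022 is 9 June 2022.

9 June 2022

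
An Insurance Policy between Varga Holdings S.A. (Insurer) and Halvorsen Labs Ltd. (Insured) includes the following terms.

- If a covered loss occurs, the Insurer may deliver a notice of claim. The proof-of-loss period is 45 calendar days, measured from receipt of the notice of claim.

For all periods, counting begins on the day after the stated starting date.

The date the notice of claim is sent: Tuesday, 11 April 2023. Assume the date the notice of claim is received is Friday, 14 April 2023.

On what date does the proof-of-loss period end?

The last day of the proof-of-loss period: 45 calendar days after 14 April 2023 is 29 May 2023.

29 May 2023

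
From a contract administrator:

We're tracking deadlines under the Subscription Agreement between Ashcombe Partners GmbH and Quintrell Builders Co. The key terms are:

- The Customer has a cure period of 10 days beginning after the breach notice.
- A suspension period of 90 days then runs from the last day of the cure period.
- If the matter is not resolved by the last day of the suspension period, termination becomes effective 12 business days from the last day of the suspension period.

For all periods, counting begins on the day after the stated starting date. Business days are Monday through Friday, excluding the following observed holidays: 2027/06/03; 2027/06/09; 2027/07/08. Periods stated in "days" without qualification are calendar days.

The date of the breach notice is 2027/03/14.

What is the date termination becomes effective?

Adding 10 calendar days to 2027/03/14 gives 2027/03/24, which is the last day of the cure period.
The last day of the suspension period: 90 calendar days after 2027/03/24 is 2027/06/22.
From Tuesday, 2027/06/22, 12 business days (Jun 23, Jun 24, Jun 25, Jun 28, …, Jul 6, Jul 7, Jul 9, skipping weekends and the listed holiday on Jul 8) brings us to Friday, 2027/07/09, which is the date termination becomes effective.

2027/07/09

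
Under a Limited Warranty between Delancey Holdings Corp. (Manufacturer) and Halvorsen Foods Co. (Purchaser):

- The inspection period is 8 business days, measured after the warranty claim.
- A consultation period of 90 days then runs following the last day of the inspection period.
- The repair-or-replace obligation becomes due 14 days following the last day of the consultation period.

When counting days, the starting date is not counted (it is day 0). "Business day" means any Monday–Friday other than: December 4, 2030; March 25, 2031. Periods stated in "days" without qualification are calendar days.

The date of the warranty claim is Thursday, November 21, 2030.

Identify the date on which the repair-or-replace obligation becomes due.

The last day of the inspection period: 8 business days after Thursday, November 21, 2030, skipping weekends — Nov 22, Nov 25, Nov 26, Nov 27, Nov 28, Nov 29, Dec 2, Dec 3 — lands on Tuesday, December 3, 2030.
Adding 90 calendar days to December 3, 2030 gives March 3, 2031, which is the last day of the consultation period.
The date on which the repair-or-replace obligation becomes due: March 3, 2031 + 14 days = March 17, 2031.

March 17, 2031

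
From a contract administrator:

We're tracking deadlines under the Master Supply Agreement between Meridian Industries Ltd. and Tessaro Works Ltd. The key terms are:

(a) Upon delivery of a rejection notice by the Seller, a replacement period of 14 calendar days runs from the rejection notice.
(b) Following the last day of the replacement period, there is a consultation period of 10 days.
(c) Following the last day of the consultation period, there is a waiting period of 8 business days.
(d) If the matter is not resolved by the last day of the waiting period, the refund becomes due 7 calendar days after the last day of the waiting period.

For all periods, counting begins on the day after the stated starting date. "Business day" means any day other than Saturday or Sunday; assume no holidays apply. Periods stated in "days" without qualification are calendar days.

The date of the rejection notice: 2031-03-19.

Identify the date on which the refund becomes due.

The last day of the replacement period: 14 calendar days after 2031-03-19 is 2031-04-02.
The last day of the consultation period: 10 calendar days after 2031-04-02 is 2031-04-12.
The last day of the waiting period: counting 8 business days from Saturday, 2031-04-12 (Apr 14, Apr 15, Apr 16, Apr 17, Apr 18, Apr 21, Apr 22, Apr 23, skipping weekends) reaches Wednesday, 2031-04-23.
Adding 7 calendar days to 2031-04-23 gives 2031-04-30, which is the date on which the refund becomes due.

2031-04-30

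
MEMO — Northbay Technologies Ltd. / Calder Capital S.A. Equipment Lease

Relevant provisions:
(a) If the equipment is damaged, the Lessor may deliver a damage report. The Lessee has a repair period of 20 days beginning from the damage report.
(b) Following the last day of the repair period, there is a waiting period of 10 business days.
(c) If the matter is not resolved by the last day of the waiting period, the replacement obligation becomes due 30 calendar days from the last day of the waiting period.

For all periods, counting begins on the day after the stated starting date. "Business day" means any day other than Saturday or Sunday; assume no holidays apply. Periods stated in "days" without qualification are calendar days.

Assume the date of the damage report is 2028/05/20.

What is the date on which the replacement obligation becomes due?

2028/07/23

Adding 20 calendar days to 2028/05/20 gives 2028/06/09, which is the last day of the repair period.
The last day of the waiting period: 10 business days after Friday, 2028/06/09, skipping weekends — Jun 12, Jun 13, Jun 14, Jun 15, Jun 16, Jun 19, Jun 20, Jun 21, Jun 22, Jun 23 — lands on Friday, 2028/06/23.
The date on which the replacement obligation becomes due: 30 calendar days after 2028/06/23 is 2028/07/23.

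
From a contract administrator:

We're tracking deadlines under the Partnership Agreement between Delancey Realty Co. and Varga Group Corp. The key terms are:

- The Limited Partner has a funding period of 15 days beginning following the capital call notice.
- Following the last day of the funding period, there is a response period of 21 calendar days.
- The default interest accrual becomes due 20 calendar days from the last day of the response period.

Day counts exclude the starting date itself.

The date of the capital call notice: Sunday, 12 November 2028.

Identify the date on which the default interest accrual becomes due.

7 January 2029

The last day of the funding period: 15 calendar days after 12 November 2028 is 27 November 2028.
The last day of the response period: 27 November 2028 + 21 days = 18 December 2028.
The date on which the default interest accrual becomes due: 20 calendar days after 18 December 2028 is 7 January 2029.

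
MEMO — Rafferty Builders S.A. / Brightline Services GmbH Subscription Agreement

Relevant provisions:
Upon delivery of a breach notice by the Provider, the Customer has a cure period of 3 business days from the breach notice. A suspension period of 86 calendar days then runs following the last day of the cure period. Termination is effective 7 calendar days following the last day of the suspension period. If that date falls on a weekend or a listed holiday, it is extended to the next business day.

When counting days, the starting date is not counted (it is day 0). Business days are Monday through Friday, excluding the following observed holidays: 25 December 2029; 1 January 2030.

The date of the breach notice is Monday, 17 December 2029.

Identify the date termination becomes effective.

25 March 2030

The last day of the cure period: 3 business days after Monday, 17 December 2029, skipping weekends — Dec 18, Dec 19, Dec 20 — lands on Thursday, 20 December 2029.
The last day of the suspension period: 20 December 2029 + 86 days = 16 March 2030.
The date termination becomes effective: 16 March 2030 + 7 days = 23 March 2030. That falls on a Saturday, so it rolls to the next business day, Monday, 25 March 2030.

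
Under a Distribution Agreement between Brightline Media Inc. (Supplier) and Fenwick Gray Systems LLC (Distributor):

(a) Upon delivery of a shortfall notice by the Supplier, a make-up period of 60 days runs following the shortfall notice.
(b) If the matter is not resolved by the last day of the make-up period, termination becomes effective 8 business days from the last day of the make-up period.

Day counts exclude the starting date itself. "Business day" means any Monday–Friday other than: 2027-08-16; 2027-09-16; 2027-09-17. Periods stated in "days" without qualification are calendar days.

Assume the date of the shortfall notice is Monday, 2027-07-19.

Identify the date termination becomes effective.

2027-09-29

The last day of the make-up period: 60 calendar days after 2027-07-19 is 2027-09-17.
The date termination becomes effective: 8 business days after Friday, 2027-09-17, skipping weekends — Sep 20, Sep 21, Sep 22, Sep 23, Sep 24, Sep 27, Sep 28, Sep 29 — lands on Wednesday, 2027-09-29.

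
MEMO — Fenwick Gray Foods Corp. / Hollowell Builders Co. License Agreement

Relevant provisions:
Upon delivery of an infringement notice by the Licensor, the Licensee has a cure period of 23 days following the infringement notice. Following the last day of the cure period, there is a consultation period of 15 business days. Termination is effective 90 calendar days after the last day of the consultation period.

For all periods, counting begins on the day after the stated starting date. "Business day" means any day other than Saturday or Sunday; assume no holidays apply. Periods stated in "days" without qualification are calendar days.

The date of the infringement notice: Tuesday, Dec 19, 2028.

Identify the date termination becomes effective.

The last day of the cure period: 23 calendar days after Dec 19, 2028 is Jan 11, 2029.
The last day of the consultation period: counting 15 business days from Thursday, Jan 11, 2029 (Jan 12, Jan 15, Jan 16, Jan 17, …, Jan 30, Jan 31, Feb 1, skipping weekends) reaches Thursday, Feb 1, 2029.
The date termination becomes effective: Feb 1, 2029 + 90 days = May 2, 2029.

May 2, 2029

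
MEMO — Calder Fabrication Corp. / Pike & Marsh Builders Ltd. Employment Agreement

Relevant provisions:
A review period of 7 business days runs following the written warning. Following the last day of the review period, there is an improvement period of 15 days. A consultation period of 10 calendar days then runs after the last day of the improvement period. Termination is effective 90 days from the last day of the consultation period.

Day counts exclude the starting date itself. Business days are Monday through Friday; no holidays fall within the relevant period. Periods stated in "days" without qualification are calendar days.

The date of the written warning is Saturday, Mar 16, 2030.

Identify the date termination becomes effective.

From Saturday, Mar 16, 2030, 7 business days (Mar 18, Mar 19, Mar 20, Mar 21, Mar 22, Mar 25, Mar 26, skipping weekends) brings us to Tuesday, Mar 26, 2030, which is the last day of the review period.
Adding 15 calendar days to Mar 26, 2030 gives Apr 10, 2030, which is the last day of the improvement period.
Adding 10 calendar days to Apr 10, 2030 gives Apr 20, 2030, which is the last day of the consultation period.
The date termination becomes effective: Apr 20, 2030 + 90 days = Jul 19, 2030.

Jul 19, 2030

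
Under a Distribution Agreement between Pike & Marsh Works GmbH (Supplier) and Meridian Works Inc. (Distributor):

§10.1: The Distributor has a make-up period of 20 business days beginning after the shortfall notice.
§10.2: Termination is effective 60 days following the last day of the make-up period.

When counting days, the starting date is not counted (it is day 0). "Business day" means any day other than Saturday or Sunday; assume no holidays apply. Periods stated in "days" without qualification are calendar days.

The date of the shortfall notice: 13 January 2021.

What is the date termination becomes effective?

11 April 2021

From Wednesday, 13 January 2021, 20 business days (Jan 14, Jan 15, Jan 18, Jan 19, …, Feb 8, Feb 9, Feb 10, skipping weekends) brings us to Wednesday, 10 February 2021, which is the last day of the make-up period.
The date termination becomes effective: 10 February 2021 + 60 days = 11 April 2021.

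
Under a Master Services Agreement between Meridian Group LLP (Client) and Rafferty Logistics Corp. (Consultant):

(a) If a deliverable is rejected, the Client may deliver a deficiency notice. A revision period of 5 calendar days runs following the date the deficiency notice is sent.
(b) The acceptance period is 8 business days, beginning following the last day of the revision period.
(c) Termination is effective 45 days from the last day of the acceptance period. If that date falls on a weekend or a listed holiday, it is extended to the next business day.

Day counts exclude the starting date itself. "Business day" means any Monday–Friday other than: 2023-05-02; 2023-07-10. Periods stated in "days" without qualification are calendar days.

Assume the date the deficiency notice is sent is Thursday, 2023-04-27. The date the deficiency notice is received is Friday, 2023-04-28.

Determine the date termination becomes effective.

2023-06-26

The last day of the revision period: 2023-04-27 + 5 days = 2023-05-02.
From Tuesday, 2023-05-02, 8 business days (May 3, May 4, May 5, May 8, May 9, May 10, May 11, May 12, skipping weekends) brings us to Friday, 2023-05-12, which is the last day of the acceptance period.
The date termination becomes effective: 2023-05-12 + 45 days = 2023-06-26. 2023-06-26 is a Monday and is not a listed holiday, so no roll-forward applies.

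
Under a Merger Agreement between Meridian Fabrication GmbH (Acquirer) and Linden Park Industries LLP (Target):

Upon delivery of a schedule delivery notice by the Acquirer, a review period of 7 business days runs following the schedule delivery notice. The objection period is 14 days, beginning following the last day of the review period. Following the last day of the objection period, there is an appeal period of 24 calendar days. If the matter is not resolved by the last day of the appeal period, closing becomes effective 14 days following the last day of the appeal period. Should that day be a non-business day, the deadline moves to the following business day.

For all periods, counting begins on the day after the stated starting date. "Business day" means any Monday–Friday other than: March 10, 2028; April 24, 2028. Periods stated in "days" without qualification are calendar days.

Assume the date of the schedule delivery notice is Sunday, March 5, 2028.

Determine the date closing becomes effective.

The last day of the review period: 7 business days after Sunday, March 5, 2028, skipping weekends and the listed holiday on Mar 10 — Mar 6, Mar 7, Mar 8, Mar 9, Mar 13, Mar 14, Mar 15 — lands on Wednesday, March 15, 2028.
Adding 14 calendar days to March 15, 2028 gives March 29, 2028, which is the last day of the objection period.
The last day of the appeal period: 24 calendar days after March 29, 2028 is April 22, 2028.
The date closing becomes effective: April 22, 2028 + 14 days = May 6, 2028. That falls on a Saturday, so it rolls to the next business day, Monday, May 8, 2028.

May 8, 2028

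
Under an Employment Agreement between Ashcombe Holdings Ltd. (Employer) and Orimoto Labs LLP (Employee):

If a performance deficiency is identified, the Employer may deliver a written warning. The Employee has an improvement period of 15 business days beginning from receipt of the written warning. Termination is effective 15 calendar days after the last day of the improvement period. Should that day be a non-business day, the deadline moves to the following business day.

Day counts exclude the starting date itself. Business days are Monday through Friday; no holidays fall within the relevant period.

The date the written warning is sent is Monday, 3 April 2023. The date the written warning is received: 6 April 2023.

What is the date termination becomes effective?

The last day of the improvement period: 15 business days after Thursday, 6 April 2023, skipping weekends — Apr 7, Apr 10, Apr 11, Apr 12, …, Apr 25, Apr 26, Apr 27 — lands on Thursday, 27 April 2023.
The date termination becomes effective: 15 calendar days after 27 April 2023 is 12 May 2023. 12 May 2023 is a Friday, so no roll-forward applies.

12 May 2023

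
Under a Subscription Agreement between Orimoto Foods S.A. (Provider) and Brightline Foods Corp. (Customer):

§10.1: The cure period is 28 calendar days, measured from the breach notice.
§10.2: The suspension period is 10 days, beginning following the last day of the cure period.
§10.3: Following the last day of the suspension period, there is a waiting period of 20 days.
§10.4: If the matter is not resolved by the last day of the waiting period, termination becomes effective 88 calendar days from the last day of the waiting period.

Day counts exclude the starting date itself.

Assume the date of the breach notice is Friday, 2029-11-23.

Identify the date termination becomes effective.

2030-04-18

The last day of the cure period: 28 calendar days after 2029-11-23 is 2029-12-21.
The last day of the suspension period: 2029-12-21 + 10 days = 2029-12-31.
The last day of the waiting period: 20 calendar days after 2029-12-31 is 2030-01-20.
The date termination becomes effective: 2030-01-20 + 88 days = 2030-04-18.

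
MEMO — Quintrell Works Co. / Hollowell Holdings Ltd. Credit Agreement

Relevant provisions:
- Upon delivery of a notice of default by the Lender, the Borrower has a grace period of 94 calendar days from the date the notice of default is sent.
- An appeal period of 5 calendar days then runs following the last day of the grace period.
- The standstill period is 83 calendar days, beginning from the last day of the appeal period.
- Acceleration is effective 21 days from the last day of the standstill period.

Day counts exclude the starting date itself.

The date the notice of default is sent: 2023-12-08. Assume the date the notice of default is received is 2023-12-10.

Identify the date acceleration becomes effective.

The last day of the grace period: 94 calendar days after 2023-12-08 is 2024-03-11.
Adding 5 calendar days to 2024-03-11 gives 2024-03-16, which is the last day of the appeal period.
The last day of the standstill period: 2024-03-16 + 83 days = 2024-06-07.
The date acceleration becomes effective: 21 calendar days after 2024-06-07 is 2024-06-28.

2024-06-28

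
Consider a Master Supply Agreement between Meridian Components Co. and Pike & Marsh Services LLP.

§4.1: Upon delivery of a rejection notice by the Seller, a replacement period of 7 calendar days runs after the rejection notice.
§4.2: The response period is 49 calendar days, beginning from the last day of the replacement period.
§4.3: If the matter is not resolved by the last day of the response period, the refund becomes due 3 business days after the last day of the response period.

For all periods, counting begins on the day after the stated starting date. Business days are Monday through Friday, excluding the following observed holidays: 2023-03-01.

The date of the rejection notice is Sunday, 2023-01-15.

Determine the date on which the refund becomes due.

The last day of the replacement period: 7 calendar days after 2023-01-15 is 2023-01-22.
The last day of the response period: 49 calendar days after 2023-01-22 is 2023-03-12.
From Sunday, 2023-03-12, 3 business days (Mar 13, Mar 14, Mar 15, skipping weekends) brings us to Wednesday, 2023-03-15, which is the date on which the refund becomes due.

2023-03-15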